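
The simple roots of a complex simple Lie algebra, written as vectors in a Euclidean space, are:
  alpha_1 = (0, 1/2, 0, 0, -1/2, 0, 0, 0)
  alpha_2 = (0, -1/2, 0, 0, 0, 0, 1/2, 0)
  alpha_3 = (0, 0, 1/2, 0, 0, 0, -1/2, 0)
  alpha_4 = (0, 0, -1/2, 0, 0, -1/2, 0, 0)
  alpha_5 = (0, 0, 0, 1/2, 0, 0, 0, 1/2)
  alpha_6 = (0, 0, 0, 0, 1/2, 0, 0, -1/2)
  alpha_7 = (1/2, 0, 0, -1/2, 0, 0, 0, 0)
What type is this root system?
Compute the Cartan integers a_ij = 2(alpha_i, alpha_j)/(alpha_j, alpha_j); the resulting 7x7 Cartan matrix is
[[2, -1, 0, 0, 0, -1, 0], [-1, 2, -1, 0, 0, 0, 0], [0, -1, 2, -1, 0, 0, 0], [0, 0, -1, 2, 0, 0, 0], [0, 0, 0, 0, 2, -1, -1], [-1, 0, 0, 0, -1, 2, 0], [0, 0, 0, 0, -1, 0, 2]].
All simple roots have the same length, so the diagram is simply laced. The associated Dynkin diagram is a chain of 7 nodes with single edges (A_7), so the type is A_7 (the algebra sl(8)).

A_7 (sl(8))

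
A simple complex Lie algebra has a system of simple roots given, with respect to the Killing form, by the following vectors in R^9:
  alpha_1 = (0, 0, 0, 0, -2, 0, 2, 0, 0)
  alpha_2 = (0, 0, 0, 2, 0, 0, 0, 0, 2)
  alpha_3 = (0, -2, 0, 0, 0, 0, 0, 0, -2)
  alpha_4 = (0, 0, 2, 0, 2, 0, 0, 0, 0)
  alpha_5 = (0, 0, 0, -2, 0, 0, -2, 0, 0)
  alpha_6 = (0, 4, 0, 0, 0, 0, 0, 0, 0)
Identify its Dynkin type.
Compute the Cartan integers a_ij = 2(alpha_i, alpha_j)/(alpha_j, alpha_j); the resulting 6x6 Cartan matrix is
[[2, 0, 0, -1, -1, 0], [0, 2, -1, 0, -1, 0], [0, -1, 2, 0, 0, -1], [-1, 0, 0, 2, 0, 0], [-1, -1, 0, 0, 2, 0], [0, 0, -2, 0, 0, 2]].
The roots have two lengths (squared-length ratio 2:1); the short ones are alpha_{1,2,3,4,5}. The associated Dynkin diagram is a chain of 6 nodes with a double edge at one end; the terminal node there is the unique long simple root (C_6), so the type is C_6 (the algebra sp(12)).

C_6 (sp(12))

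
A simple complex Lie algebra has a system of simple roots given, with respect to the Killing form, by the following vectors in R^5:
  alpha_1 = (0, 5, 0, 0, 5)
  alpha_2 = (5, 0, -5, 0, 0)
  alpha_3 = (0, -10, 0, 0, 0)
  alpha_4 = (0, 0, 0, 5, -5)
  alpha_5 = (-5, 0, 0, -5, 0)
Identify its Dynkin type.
Compute the Cartan integers a_ij = 2(alpha_i, alpha_j)/(alpha_j, alpha_j); the resulting 5x5 Cartan matrix is
[[2, 0, -1, -1, 0], [0, 2, 0, 0, -1], [-2, 0, 2, 0, 0], [-1, 0, 0, 2, -1], [0, -1, 0, -1, 2]].
The roots have two lengths (squared-length ratio 2:1); the short ones are alpha_{1,2,4,5}. The associated Dynkin diagram is a chain of 5 nodes with a double edge at one end; the terminal node there is the unique long simple root (C_5), so the type is C_5 (the algebra sp(10)).

C_5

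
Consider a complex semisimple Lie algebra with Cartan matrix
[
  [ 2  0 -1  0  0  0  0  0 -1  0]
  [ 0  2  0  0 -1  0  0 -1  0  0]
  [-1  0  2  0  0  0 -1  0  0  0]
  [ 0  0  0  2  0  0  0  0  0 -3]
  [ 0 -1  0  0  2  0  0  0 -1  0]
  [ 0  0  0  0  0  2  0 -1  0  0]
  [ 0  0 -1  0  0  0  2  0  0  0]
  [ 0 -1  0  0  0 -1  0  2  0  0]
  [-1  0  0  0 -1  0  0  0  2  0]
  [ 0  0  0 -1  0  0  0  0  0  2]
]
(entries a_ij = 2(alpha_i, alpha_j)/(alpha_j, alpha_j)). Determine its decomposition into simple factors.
The diagram associated to this matrix has two connected components: the simple roots {alpha_1, alpha_2, alpha_3, alpha_5, alpha_6, alpha_7, alpha_8, alpha_9} form a chain of 8 nodes with single edges (A_8), and {alpha_4, alpha_10} form two nodes joined by a triple edge (G_2). A semisimple Lie algebra decomposes uniquely as the direct sum of simple ideals, one per connected component of its Dynkin diagram, so g ≅ A_8 ⊕ G_2 (dimension 80 + 14 = 94).

A_8 ⊕ G_2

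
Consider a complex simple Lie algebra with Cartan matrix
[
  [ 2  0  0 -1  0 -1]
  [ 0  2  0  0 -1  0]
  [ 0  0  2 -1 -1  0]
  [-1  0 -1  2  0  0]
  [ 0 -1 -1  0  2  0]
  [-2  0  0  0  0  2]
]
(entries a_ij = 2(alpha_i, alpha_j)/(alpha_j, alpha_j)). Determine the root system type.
The matrix has rank 6 with 2's on the diagonal. Reading the off-diagonal entries as Dynkin edges (a single edge where a_ij = a_ji = -1; a double or triple edge where a_ij * a_ji = 2 or 3), the diagram is a chain of 6 nodes with a double edge at one end; the terminal node there is the unique long simple root (C_6). One simple-root ordering that puts it in standard form is (alpha_2, alpha_5, alpha_3, alpha_4, alpha_1, alpha_6). So the algebra is type C_6, i.e. sp(12).

C_6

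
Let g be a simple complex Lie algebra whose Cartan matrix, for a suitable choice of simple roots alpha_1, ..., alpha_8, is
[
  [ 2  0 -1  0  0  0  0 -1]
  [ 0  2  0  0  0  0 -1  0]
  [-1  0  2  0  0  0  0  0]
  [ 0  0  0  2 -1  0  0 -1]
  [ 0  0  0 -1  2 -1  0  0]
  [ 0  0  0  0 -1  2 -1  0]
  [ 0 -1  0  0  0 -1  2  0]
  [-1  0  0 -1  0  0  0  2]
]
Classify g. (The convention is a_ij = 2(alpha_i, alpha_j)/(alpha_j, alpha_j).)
The matrix has rank 8 with 2's on the diagonal. Reading the off-diagonal entries as Dynkin edges (a single edge where a_ij = a_ji = -1; a double or triple edge where a_ij * a_ji = 2 or 3), the diagram is a chain of 8 nodes with single edges (A_8). One simple-root ordering that puts it in standard form is (alpha_2, alpha_7, alpha_6, alpha_5, alpha_4, alpha_8, alpha_1, alpha_3). So the algebra is type A_8, i.e. sl(9).

A_8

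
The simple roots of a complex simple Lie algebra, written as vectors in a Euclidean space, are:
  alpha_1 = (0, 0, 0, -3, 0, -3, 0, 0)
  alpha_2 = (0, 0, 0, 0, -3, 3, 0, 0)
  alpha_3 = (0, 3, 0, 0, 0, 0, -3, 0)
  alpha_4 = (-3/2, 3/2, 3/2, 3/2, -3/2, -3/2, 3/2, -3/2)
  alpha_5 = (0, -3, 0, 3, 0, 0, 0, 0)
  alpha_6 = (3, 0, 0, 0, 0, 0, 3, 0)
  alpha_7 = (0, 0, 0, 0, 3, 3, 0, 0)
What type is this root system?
type E_7

Compute the Cartan integers a_ij = 2(alpha_i, alpha_j)/(alpha_j, alpha_j); the resulting 7x7 Cartan matrix is
[[2, -1, 0, 0, -1, 0, -1], [-1, 2, 0, 0, 0, 0, 0], [0, 0, 2, 0, -1, -1, 0], [0, 0, 0, 2, 0, 0, -1], [-1, 0, -1, 0, 2, 0, 0], [0, 0, -1, 0, 0, 2, 0], [-1, 0, 0, -1, 0, 0, 2]].
All simple roots have the same length, so the diagram is simply laced. The associated Dynkin diagram is a chain of 6 nodes with one extra node attached to the third node from one end (E_7), so the type is E_7.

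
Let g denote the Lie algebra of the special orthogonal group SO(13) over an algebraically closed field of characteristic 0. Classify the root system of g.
B6

This is so(13) with 13 odd, which has dimension 13(13-1)/2 = 78 and rank (13-1)/2 = 6. In the classification of classical Lie algebras, the orthogonal algebra so(2n+1) in an odd number of variables has type B_n; here n = 6, so the Dynkin diagram is a chain of 6 nodes with a double edge at one end; the terminal node there is the unique short simple root (B_6). Hence the type is B_6.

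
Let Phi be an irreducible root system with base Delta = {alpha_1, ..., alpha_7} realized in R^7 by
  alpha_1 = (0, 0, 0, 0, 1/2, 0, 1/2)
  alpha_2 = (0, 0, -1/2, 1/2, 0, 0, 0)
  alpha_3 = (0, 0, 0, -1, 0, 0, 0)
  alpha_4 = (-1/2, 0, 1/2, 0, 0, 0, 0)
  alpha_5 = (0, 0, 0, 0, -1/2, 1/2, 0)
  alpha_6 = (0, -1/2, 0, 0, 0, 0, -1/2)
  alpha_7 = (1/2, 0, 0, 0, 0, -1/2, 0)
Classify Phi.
Compute the Cartan integers a_ij = 2(alpha_i, alpha_j)/(alpha_j, alpha_j); the resulting 7x7 Cartan matrix is
[[2, 0, 0, 0, -1, -1, 0], [0, 2, -1, -1, 0, 0, 0], [0, -2, 2, 0, 0, 0, 0], [0, -1, 0, 2, 0, 0, -1], [-1, 0, 0, 0, 2, 0, -1], [-1, 0, 0, 0, 0, 2, 0], [0, 0, 0, -1, -1, 0, 2]].
The roots have two lengths (squared-length ratio 2:1); the short ones are alpha_{1,2,4,5,6,7}. The associated Dynkin diagram is a chain of 7 nodes with a double edge at one end; the terminal node there is the unique long simple root (C_7), so the type is C_7 (the algebra sp(14)).

C_7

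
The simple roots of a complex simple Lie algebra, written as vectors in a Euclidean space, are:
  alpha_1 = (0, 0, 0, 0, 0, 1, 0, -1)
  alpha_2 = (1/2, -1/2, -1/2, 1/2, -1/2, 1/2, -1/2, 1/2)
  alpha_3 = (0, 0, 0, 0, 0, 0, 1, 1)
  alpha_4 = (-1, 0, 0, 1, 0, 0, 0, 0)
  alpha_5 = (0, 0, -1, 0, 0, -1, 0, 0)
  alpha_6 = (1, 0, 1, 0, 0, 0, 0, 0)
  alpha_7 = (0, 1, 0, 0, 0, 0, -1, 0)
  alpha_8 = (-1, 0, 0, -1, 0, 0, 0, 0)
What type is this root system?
Compute the Cartan integers a_ij = 2(alpha_i, alpha_j)/(alpha_j, alpha_j); the resulting 8x8 Cartan matrix is
[[2, 0, -1, 0, -1, 0, 0, 0], [0, 2, 0, 0, 0, 0, 0, -1], [-1, 0, 2, 0, 0, 0, -1, 0], [0, 0, 0, 2, 0, -1, 0, 0], [-1, 0, 0, 0, 2, -1, 0, 0], [0, 0, 0, -1, -1, 2, 0, -1], [0, 0, -1, 0, 0, 0, 2, 0], [0, -1, 0, 0, 0, -1, 0, 2]].
All simple roots have the same length, so the diagram is simply laced. The associated Dynkin diagram is a chain of 7 nodes with one extra node attached to the third node from one end (E_8), so the type is E_8.

E_8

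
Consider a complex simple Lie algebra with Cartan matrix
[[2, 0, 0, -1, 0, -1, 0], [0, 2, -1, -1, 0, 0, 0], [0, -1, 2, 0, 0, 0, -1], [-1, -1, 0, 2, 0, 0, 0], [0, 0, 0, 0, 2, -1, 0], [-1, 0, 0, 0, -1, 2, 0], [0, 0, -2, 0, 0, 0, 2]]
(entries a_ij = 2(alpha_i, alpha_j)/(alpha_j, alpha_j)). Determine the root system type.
The matrix has rank 7 with 2's on the diagonal. Reading the off-diagonal entries as Dynkin edges (a single edge where a_ij = a_ji = -1; a double or triple edge where a_ij * a_ji = 2 or 3), the diagram is a chain of 7 nodes with a double edge at one end; the terminal node there is the unique long simple root (C_7). One simple-root ordering that puts it in standard form is (alpha_5, alpha_6, alpha_1, alpha_4, alpha_2, alpha_3, alpha_7). So the algebra is type C_7, i.e. sp(14).

C7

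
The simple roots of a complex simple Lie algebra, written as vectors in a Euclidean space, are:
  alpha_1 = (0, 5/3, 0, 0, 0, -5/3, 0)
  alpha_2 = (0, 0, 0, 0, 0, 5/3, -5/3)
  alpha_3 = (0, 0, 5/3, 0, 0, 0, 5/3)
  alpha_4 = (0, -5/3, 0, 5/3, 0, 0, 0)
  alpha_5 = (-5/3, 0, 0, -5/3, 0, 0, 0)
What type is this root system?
Compute the Cartan integers a_ij = 2(alpha_i, alpha_j)/(alpha_j, alpha_j); the resulting 5x5 Cartan matrix is
[[2, -1, 0, -1, 0], [-1, 2, -1, 0, 0], [0, -1, 2, 0, 0], [-1, 0, 0, 2, -1], [0, 0, 0, -1, 2]].
All simple roots have the same length, so the diagram is simply laced. The associated Dynkin diagram is a chain of 5 nodes with single edges (A_5), so the type is A_5 (the algebra sl(6)).

A5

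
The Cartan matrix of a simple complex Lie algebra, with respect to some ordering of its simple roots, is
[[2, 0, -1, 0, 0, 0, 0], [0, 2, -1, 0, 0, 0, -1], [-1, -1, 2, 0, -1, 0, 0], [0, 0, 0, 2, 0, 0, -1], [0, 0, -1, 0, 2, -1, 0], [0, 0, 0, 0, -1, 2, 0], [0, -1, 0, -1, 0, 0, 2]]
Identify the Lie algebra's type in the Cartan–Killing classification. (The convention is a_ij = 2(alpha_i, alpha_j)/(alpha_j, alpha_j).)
E_7

The matrix has rank 7 with 2's on the diagonal. Reading the off-diagonal entries as Dynkin edges (a single edge where a_ij = a_ji = -1; a double or triple edge where a_ij * a_ji = 2 or 3), the diagram is a chain of 6 nodes with one extra node attached to the third node from one end (E_7). One simple-root ordering that puts it in standard form is (alpha_6, alpha_1, alpha_5, alpha_3, alpha_2, alpha_7, alpha_4). So the algebra is type E_7.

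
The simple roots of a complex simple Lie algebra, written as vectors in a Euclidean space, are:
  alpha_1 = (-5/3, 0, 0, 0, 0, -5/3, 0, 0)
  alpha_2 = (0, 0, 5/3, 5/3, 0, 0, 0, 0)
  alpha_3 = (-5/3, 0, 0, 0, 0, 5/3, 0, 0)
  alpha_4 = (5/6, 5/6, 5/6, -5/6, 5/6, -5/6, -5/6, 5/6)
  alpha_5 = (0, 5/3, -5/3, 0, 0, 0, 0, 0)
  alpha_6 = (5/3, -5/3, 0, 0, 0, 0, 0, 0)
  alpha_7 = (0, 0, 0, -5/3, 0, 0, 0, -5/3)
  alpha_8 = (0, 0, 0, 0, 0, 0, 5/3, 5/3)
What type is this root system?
E8

Compute the Cartan integers a_ij = 2(alpha_i, alpha_j)/(alpha_j, alpha_j); the resulting 8x8 Cartan matrix is
[[2, 0, 0, 0, 0, -1, 0, 0], [0, 2, 0, 0, -1, 0, -1, 0], [0, 0, 2, -1, 0, -1, 0, 0], [0, 0, -1, 2, 0, 0, 0, 0], [0, -1, 0, 0, 2, -1, 0, 0], [-1, 0, -1, 0, -1, 2, 0, 0], [0, -1, 0, 0, 0, 0, 2, -1], [0, 0, 0, 0, 0, 0, -1, 2]].
All simple roots have the same length, so the diagram is simply laced. The associated Dynkin diagram is a chain of 7 nodes with one extra node attached to the third node from one end (E_8), so the type is E_8.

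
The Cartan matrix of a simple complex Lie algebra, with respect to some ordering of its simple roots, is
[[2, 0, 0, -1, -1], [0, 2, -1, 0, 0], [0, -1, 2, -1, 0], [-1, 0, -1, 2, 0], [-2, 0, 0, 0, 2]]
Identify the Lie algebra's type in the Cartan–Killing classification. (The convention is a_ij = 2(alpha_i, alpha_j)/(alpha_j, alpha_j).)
The matrix has rank 5 with 2's on the diagonal. Reading the off-diagonal entries as Dynkin edges (a single edge where a_ij = a_ji = -1; a double or triple edge where a_ij * a_ji = 2 or 3), the diagram is a chain of 5 nodes with a double edge at one end; the terminal node there is the unique long simple root (C_5). One simple-root ordering that puts it in standard form is (alpha_2, alpha_3, alpha_4, alpha_1, alpha_5). So the algebra is type C_5, i.e. sp(10).

type C_5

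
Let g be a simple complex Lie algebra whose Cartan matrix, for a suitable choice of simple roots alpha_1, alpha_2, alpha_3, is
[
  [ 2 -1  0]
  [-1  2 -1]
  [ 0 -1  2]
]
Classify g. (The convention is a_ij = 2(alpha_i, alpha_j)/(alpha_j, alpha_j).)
The matrix has rank 3 with 2's on the diagonal. Reading the off-diagonal entries as Dynkin edges (a single edge where a_ij = a_ji = -1; a double or triple edge where a_ij * a_ji = 2 or 3), the diagram is a chain of 3 nodes with single edges (A_3). One simple-root ordering that puts it in standard form is (alpha_1, alpha_2, alpha_3). So the algebra is type A_3, i.e. sl(4).

type A_3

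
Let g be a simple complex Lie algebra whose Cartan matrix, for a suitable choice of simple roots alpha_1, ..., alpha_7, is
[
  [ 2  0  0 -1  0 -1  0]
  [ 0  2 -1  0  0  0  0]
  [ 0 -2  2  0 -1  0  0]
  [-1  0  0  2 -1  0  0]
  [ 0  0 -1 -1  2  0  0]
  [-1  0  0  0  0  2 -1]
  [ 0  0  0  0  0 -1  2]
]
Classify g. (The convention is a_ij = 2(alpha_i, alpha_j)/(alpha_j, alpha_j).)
The matrix has rank 7 with 2's on the diagonal. Reading the off-diagonal entries as Dynkin edges (a single edge where a_ij = a_ji = -1; a double or triple edge where a_ij * a_ji = 2 or 3), the diagram is a chain of 7 nodes with a double edge at one end; the terminal node there is the unique short simple root (B_7). One simple-root ordering that puts it in standard form is (alpha_7, alpha_6, alpha_1, alpha_4, alpha_5, alpha_3, alpha_2). So the algebra is type B_7, i.e. so(15).

type B_7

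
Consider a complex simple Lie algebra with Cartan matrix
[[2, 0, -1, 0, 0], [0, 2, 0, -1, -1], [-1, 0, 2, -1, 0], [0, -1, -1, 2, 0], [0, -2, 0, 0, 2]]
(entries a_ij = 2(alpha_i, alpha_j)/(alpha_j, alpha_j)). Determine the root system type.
C_5

The matrix has rank 5 with 2's on the diagonal. Reading the off-diagonal entries as Dynkin edges (a single edge where a_ij = a_ji = -1; a double or triple edge where a_ij * a_ji = 2 or 3), the diagram is a chain of 5 nodes with a double edge at one end; the terminal node there is the unique long simple root (C_5). One simple-root ordering that puts it in standard form is (alpha_1, alpha_3, alpha_4, alpha_2, alpha_5). So the algebra is type C_5, i.e. sp(10).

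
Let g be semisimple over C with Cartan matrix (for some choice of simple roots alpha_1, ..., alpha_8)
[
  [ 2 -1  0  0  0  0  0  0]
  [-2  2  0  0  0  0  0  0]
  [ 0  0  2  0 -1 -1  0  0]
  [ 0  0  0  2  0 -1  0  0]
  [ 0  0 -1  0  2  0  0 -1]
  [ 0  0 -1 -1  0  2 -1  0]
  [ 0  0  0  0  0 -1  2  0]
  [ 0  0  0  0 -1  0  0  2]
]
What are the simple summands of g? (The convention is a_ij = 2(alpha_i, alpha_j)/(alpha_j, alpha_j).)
type B_2 ⊕ type D_6

The diagram associated to this matrix has two connected components: the simple roots {alpha_1, alpha_2} form a chain of 2 nodes with a double edge at one end; the terminal node there is the unique short simple root (B_2), and {alpha_3, alpha_4, alpha_5, alpha_6, alpha_7, alpha_8} form a chain of 4 nodes with a fork of two nodes at one end (D_6). A semisimple Lie algebra decomposes uniquely as the direct sum of simple ideals, one per connected component of its Dynkin diagram, so g ≅ B_2 ⊕ D_6 (dimension 10 + 66 = 76).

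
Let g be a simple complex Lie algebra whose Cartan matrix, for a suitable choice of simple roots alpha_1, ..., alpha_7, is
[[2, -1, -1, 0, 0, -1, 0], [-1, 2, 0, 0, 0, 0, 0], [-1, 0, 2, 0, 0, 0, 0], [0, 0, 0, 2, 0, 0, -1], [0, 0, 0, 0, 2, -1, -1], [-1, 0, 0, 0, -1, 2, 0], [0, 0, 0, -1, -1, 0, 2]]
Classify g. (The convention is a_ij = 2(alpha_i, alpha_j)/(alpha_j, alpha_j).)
D_7 (so(14))

The matrix has rank 7 with 2's on the diagonal. Reading the off-diagonal entries as Dynkin edges (a single edge where a_ij = a_ji = -1; a double or triple edge where a_ij * a_ji = 2 or 3), the diagram is a chain of 5 nodes with a fork of two nodes at one end (D_7). One simple-root ordering that puts it in standard form is (alpha_4, alpha_7, alpha_5, alpha_6, alpha_1, alpha_2, alpha_3). So the algebra is type D_7, i.e. so(14).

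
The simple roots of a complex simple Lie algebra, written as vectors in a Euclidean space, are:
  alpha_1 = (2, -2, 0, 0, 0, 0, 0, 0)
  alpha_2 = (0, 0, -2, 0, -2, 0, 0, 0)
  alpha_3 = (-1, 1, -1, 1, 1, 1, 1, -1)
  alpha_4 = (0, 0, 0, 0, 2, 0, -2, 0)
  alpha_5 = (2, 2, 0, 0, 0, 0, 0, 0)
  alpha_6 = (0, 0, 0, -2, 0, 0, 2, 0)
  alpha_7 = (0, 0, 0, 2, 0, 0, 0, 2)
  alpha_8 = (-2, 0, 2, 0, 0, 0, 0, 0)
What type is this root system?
E_8

Compute the Cartan integers a_ij = 2(alpha_i, alpha_j)/(alpha_j, alpha_j); the resulting 8x8 Cartan matrix is
[[2, 0, -1, 0, 0, 0, 0, -1], [0, 2, 0, -1, 0, 0, 0, -1], [-1, 0, 2, 0, 0, 0, 0, 0], [0, -1, 0, 2, 0, -1, 0, 0], [0, 0, 0, 0, 2, 0, 0, -1], [0, 0, 0, -1, 0, 2, -1, 0], [0, 0, 0, 0, 0, -1, 2, 0], [-1, -1, 0, 0, -1, 0, 0, 2]].
All simple roots have the same length, so the diagram is simply laced. The associated Dynkin diagram is a chain of 7 nodes with one extra node attached to the third node from one end (E_8), so the type is E_8.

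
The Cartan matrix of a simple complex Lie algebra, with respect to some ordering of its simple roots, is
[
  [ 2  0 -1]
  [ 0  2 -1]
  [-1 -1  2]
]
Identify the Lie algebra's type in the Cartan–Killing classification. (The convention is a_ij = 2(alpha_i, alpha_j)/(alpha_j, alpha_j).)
A3

The matrix has rank 3 with 2's on the diagonal. Reading the off-diagonal entries as Dynkin edges (a single edge where a_ij = a_ji = -1; a double or triple edge where a_ij * a_ji = 2 or 3), the diagram is a chain of 3 nodes with single edges (A_3). One simple-root ordering that puts it in standard form is (alpha_1, alpha_3, alpha_2). So the algebra is type A_3, i.e. sl(4).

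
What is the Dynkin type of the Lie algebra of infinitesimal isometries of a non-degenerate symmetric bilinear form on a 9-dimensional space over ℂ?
This is so(9) with 9 odd, which has dimension 9(9-1)/2 = 36 and rank (9-1)/2 = 4. In the classification of classical Lie algebras, the orthogonal algebra so(2n+1) in an odd number of variables has type B_n; here n = 4, so the Dynkin diagram is a chain of 4 nodes with a double edge at one end; the terminal node there is the unique short simple root (B_4). Hence the type is B_4.

B_4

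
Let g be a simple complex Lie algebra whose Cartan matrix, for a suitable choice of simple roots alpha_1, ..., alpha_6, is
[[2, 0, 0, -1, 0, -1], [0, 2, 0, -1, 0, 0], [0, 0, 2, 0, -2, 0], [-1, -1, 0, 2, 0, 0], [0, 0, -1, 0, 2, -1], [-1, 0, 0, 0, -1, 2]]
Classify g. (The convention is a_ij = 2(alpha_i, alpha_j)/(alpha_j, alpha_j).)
C6

The matrix has rank 6 with 2's on the diagonal. Reading the off-diagonal entries as Dynkin edges (a single edge where a_ij = a_ji = -1; a double or triple edge where a_ij * a_ji = 2 or 3), the diagram is a chain of 6 nodes with a double edge at one end; the terminal node there is the unique long simple root (C_6). One simple-root ordering that puts it in standard form is (alpha_2, alpha_4, alpha_1, alpha_6, alpha_5, alpha_3). So the algebra is type C_6, i.e. sp(12).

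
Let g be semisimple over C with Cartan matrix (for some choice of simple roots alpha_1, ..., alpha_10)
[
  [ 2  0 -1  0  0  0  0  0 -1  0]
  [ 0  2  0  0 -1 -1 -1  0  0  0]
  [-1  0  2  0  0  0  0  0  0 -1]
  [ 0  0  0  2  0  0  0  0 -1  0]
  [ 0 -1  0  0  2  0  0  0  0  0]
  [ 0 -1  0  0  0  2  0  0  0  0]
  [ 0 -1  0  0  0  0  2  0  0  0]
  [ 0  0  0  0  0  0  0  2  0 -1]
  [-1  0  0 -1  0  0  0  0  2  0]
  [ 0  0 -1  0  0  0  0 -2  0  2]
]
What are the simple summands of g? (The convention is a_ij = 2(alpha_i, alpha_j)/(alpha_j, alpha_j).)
B6 + D4

The diagram associated to this matrix has two connected components: the simple roots {alpha_1, alpha_3, alpha_4, alpha_8, alpha_9, alpha_10} form a chain of 6 nodes with a double edge at one end; the terminal node there is the unique short simple root (B_6), and {alpha_2, alpha_5, alpha_6, alpha_7} form a chain of 2 nodes with a fork of two nodes at one end (D_4). A semisimple Lie algebra decomposes uniquely as the direct sum of simple ideals, one per connected component of its Dynkin diagram, so g ≅ B_6 ⊕ D_4 (dimension 78 + 28 = 106).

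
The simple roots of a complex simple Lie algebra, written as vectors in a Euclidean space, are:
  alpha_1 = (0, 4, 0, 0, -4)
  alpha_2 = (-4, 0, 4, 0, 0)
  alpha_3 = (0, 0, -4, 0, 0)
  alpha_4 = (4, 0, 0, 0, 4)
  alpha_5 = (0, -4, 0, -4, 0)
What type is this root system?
B5

Compute the Cartan integers a_ij = 2(alpha_i, alpha_j)/(alpha_j, alpha_j); the resulting 5x5 Cartan matrix is
[[2, 0, 0, -1, -1], [0, 2, -2, -1, 0], [0, -1, 2, 0, 0], [-1, -1, 0, 2, 0], [-1, 0, 0, 0, 2]].
The roots have two lengths (squared-length ratio 2:1); the short ones are alpha_{3}. The associated Dynkin diagram is a chain of 5 nodes with a double edge at one end; the terminal node there is the unique short simple root (B_5), so the type is B_5 (the algebra so(11)).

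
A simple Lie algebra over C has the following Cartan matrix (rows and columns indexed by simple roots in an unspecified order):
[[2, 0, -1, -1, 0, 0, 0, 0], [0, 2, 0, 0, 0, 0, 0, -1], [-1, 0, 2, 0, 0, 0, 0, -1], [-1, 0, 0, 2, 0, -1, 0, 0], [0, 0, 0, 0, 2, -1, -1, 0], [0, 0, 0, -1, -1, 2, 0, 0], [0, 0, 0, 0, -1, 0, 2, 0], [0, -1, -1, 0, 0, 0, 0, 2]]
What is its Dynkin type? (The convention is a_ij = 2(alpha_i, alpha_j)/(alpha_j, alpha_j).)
A_8

The matrix has rank 8 with 2's on the diagonal. Reading the off-diagonal entries as Dynkin edges (a single edge where a_ij = a_ji = -1; a double or triple edge where a_ij * a_ji = 2 or 3), the diagram is a chain of 8 nodes with single edges (A_8). One simple-root ordering that puts it in standard form is (alpha_7, alpha_5, alpha_6, alpha_4, alpha_1, alpha_3, alpha_8, alpha_2). So the algebra is type A_8, i.e. sl(9).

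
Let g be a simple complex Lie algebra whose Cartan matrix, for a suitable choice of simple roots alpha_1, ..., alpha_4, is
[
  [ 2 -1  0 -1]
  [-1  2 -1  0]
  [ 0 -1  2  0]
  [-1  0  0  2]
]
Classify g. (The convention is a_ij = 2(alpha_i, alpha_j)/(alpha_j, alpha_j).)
The matrix has rank 4 with 2's on the diagonal. Reading the off-diagonal entries as Dynkin edges (a single edge where a_ij = a_ji = -1; a double or triple edge where a_ij * a_ji = 2 or 3), the diagram is a chain of 4 nodes with single edges (A_4). One simple-root ordering that puts it in standard form is (alpha_3, alpha_2, alpha_1, alpha_4). So the algebra is type A_4, i.e. sl(5).

A_4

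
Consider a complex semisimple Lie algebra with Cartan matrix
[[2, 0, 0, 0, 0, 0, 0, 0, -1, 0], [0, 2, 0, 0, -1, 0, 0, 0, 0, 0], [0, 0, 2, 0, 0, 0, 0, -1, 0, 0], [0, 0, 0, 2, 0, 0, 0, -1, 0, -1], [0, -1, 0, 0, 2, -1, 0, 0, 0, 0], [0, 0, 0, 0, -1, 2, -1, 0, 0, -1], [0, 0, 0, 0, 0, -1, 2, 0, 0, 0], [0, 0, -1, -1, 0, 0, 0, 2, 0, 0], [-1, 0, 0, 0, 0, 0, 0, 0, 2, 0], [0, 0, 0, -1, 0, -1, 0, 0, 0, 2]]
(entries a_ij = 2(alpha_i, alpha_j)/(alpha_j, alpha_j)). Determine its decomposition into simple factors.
The diagram associated to this matrix has two connected components: the simple roots {alpha_1, alpha_9} form a chain of 2 nodes with single edges (A_2), and {alpha_2, alpha_3, alpha_4, alpha_5, alpha_6, alpha_7, alpha_8, alpha_10} form a chain of 7 nodes with one extra node attached to the third node from one end (E_8). A semisimple Lie algebra decomposes uniquely as the direct sum of simple ideals, one per connected component of its Dynkin diagram, so g ≅ A_2 ⊕ E_8 (dimension 8 + 248 = 256).

A_2 (sl(3)) + E_8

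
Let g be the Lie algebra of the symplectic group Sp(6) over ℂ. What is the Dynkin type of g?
This is sp(6), which has dimension 6(6+1)/2 = 21 and rank 6/2 = 3. In the classification of classical Lie algebras, the symplectic algebra sp(2n) has type C_n; here n = 3, so the Dynkin diagram is a chain of 3 nodes with a double edge at one end; the terminal node there is the unique long simple root (C_3). Hence the type is C_3.

type C_3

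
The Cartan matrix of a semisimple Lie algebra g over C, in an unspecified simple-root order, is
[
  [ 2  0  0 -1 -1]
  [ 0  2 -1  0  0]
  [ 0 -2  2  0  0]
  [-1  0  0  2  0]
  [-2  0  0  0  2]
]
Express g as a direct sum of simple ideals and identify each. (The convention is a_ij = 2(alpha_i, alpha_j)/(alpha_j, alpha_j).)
type B_2 ⊕ type C_3

The diagram associated to this matrix has two connected components: the simple roots {alpha_2, alpha_3} form a chain of 2 nodes with a double edge at one end; the terminal node there is the unique short simple root (B_2), and {alpha_1, alpha_4, alpha_5} form a chain of 3 nodes with a double edge at one end; the terminal node there is the unique long simple root (C_3). A semisimple Lie algebra decomposes uniquely as the direct sum of simple ideals, one per connected component of its Dynkin diagram, so g ≅ B_2 ⊕ C_3 (dimension 10 + 21 = 31).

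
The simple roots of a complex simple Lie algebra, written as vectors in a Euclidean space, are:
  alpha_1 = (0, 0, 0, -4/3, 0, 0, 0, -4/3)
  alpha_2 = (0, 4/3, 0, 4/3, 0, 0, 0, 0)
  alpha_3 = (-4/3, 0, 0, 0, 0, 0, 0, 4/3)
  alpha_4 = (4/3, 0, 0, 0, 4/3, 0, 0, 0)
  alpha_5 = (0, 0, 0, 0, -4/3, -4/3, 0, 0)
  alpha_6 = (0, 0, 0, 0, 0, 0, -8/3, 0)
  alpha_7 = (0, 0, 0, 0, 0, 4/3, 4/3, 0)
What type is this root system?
C7

Compute the Cartan integers a_ij = 2(alpha_i, alpha_j)/(alpha_j, alpha_j); the resulting 7x7 Cartan matrix is
[[2, -1, -1, 0, 0, 0, 0], [-1, 2, 0, 0, 0, 0, 0], [-1, 0, 2, -1, 0, 0, 0], [0, 0, -1, 2, -1, 0, 0], [0, 0, 0, -1, 2, 0, -1], [0, 0, 0, 0, 0, 2, -2], [0, 0, 0, 0, -1, -1, 2]].
The roots have two lengths (squared-length ratio 2:1); the short ones are alpha_{1,2,3,4,5,7}. The associated Dynkin diagram is a chain of 7 nodes with a double edge at one end; the terminal node there is the unique long simple root (C_7), so the type is C_7 (the algebra sp(14)).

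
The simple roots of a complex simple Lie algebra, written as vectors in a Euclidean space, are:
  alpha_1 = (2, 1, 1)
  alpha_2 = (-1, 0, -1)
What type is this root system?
G2

Compute the Cartan integers a_ij = 2(alpha_i, alpha_j)/(alpha_j, alpha_j); the resulting 2x2 Cartan matrix is
[[2, -3], [-1, 2]].
The roots have two lengths (squared-length ratio 3:1); the short ones are alpha_{2}. The associated Dynkin diagram is two nodes joined by a triple edge (G_2), so the type is G_2.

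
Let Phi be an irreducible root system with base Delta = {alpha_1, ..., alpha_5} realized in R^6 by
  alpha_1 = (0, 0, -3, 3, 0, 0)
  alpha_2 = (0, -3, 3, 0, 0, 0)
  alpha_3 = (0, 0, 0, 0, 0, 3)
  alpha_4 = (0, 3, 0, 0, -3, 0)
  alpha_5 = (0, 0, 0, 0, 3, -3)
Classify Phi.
B_5 (so(11))

Compute the Cartan integers a_ij = 2(alpha_i, alpha_j)/(alpha_j, alpha_j); the resulting 5x5 Cartan matrix is
[[2, -1, 0, 0, 0], [-1, 2, 0, -1, 0], [0, 0, 2, 0, -1], [0, -1, 0, 2, -1], [0, 0, -2, -1, 2]].
The roots have two lengths (squared-length ratio 2:1); the short ones are alpha_{3}. The associated Dynkin diagram is a chain of 5 nodes with a double edge at one end; the terminal node there is the unique short simple root (B_5), so the type is B_5 (the algebra so(11)).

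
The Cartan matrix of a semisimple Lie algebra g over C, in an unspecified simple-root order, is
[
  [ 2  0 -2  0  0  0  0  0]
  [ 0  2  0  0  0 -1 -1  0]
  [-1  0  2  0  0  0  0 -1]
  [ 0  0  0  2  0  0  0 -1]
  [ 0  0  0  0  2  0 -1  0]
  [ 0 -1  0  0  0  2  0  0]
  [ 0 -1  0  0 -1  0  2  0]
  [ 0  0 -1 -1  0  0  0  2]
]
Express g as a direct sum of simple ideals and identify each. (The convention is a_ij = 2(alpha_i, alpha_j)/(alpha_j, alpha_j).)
The diagram associated to this matrix has two connected components: the simple roots {alpha_2, alpha_5, alpha_6, alpha_7} form a chain of 4 nodes with single edges (A_4), and {alpha_1, alpha_3, alpha_4, alpha_8} form a chain of 4 nodes with a double edge at one end; the terminal node there is the unique long simple root (C_4). A semisimple Lie algebra decomposes uniquely as the direct sum of simple ideals, one per connected component of its Dynkin diagram, so g ≅ A_4 ⊕ C_4 (dimension 24 + 36 = 60).

A_4 (sl(5)) + C_4 (sp(8))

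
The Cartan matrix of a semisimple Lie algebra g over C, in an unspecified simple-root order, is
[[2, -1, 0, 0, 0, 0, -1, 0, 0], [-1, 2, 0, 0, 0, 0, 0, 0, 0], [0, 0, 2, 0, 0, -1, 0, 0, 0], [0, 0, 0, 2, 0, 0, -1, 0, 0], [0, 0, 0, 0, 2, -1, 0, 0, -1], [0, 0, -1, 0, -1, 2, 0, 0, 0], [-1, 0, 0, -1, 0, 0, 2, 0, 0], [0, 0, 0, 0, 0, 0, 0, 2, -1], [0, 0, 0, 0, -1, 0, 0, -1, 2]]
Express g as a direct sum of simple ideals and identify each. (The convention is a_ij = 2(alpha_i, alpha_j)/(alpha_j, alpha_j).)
The diagram associated to this matrix has two connected components: the simple roots {alpha_1, alpha_2, alpha_4, alpha_7} form a chain of 4 nodes with single edges (A_4), and {alpha_3, alpha_5, alpha_6, alpha_8, alpha_9} form a chain of 5 nodes with single edges (A_5). A semisimple Lie algebra decomposes uniquely as the direct sum of simple ideals, one per connected component of its Dynkin diagram, so g ≅ A_4 ⊕ A_5 (dimension 24 + 35 = 59).

A_4 + A_5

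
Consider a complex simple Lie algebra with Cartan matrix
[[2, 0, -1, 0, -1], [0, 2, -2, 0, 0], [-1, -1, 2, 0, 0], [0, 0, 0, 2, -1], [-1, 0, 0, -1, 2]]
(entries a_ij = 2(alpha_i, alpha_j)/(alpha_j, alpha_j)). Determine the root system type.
C5

The matrix has rank 5 with 2's on the diagonal. Reading the off-diagonal entries as Dynkin edges (a single edge where a_ij = a_ji = -1; a double or triple edge where a_ij * a_ji = 2 or 3), the diagram is a chain of 5 nodes with a double edge at one end; the terminal node there is the unique long simple root (C_5). One simple-root ordering that puts it in standard form is (alpha_4, alpha_5, alpha_1, alpha_3, alpha_2). So the algebra is type C_5, i.e. sp(10).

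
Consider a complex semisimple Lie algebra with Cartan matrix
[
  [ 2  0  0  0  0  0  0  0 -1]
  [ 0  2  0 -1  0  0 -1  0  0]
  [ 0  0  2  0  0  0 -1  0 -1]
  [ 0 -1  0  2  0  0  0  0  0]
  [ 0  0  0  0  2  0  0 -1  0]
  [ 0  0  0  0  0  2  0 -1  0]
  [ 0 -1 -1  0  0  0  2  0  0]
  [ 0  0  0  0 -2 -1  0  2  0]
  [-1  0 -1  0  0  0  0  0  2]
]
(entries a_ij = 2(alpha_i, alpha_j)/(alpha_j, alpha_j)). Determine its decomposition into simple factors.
The diagram associated to this matrix has two connected components: the simple roots {alpha_1, alpha_2, alpha_3, alpha_4, alpha_7, alpha_9} form a chain of 6 nodes with single edges (A_6), and {alpha_5, alpha_6, alpha_8} form a chain of 3 nodes with a double edge at one end; the terminal node there is the unique short simple root (B_3). A semisimple Lie algebra decomposes uniquely as the direct sum of simple ideals, one per connected component of its Dynkin diagram, so g ≅ A_6 ⊕ B_3 (dimension 48 + 21 = 69).

type A_6 + type B_3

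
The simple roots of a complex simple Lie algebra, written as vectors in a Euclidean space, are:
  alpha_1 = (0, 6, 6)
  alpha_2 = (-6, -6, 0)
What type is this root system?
Compute the Cartan integers a_ij = 2(alpha_i, alpha_j)/(alpha_j, alpha_j); the resulting 2x2 Cartan matrix is
[[2, -1], [-1, 2]].
All simple roots have the same length, so the diagram is simply laced. The associated Dynkin diagram is a chain of 2 nodes with single edges (A_2), so the type is A_2 (the algebra sl(3)).

A2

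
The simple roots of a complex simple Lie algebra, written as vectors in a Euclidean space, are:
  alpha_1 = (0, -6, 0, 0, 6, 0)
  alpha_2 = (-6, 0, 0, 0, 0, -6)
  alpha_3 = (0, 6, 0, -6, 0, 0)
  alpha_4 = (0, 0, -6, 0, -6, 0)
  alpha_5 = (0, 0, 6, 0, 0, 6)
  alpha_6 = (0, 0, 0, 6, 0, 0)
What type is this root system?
Compute the Cartan integers a_ij = 2(alpha_i, alpha_j)/(alpha_j, alpha_j); the resulting 6x6 Cartan matrix is
[[2, 0, -1, -1, 0, 0], [0, 2, 0, 0, -1, 0], [-1, 0, 2, 0, 0, -2], [-1, 0, 0, 2, -1, 0], [0, -1, 0, -1, 2, 0], [0, 0, -1, 0, 0, 2]].
The roots have two lengths (squared-length ratio 2:1); the short ones are alpha_{6}. The associated Dynkin diagram is a chain of 6 nodes with a double edge at one end; the terminal node there is the unique short simple root (B_6), so the type is B_6 (the algebra so(13)).

B6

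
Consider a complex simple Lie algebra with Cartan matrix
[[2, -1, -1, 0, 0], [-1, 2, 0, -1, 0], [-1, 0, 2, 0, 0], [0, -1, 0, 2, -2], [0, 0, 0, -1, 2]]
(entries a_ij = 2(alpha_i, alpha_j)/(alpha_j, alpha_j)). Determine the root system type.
type B_5

The matrix has rank 5 with 2's on the diagonal. Reading the off-diagonal entries as Dynkin edges (a single edge where a_ij = a_ji = -1; a double or triple edge where a_ij * a_ji = 2 or 3), the diagram is a chain of 5 nodes with a double edge at one end; the terminal node there is the unique short simple root (B_5). One simple-root ordering that puts it in standard form is (alpha_3, alpha_1, alpha_2, alpha_4, alpha_5). So the algebra is type B_5, i.e. so(11).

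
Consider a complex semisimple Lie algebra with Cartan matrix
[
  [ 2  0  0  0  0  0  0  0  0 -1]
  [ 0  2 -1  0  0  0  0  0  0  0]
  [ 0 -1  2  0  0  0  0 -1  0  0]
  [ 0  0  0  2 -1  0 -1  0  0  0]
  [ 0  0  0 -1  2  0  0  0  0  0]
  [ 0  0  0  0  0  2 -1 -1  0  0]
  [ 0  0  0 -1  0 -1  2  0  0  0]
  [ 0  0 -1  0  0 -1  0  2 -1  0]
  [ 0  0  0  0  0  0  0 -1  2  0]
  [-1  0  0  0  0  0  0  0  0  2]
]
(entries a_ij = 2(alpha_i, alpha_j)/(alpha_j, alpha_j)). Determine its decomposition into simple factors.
The diagram associated to this matrix has two connected components: the simple roots {alpha_1, alpha_10} form a chain of 2 nodes with single edges (A_2), and {alpha_2, alpha_3, alpha_4, alpha_5, alpha_6, alpha_7, alpha_8, alpha_9} form a chain of 7 nodes with one extra node attached to the third node from one end (E_8). A semisimple Lie algebra decomposes uniquely as the direct sum of simple ideals, one per connected component of its Dynkin diagram, so g ≅ A_2 ⊕ E_8 (dimension 8 + 248 = 256).

type A_2 ⊕ type E_8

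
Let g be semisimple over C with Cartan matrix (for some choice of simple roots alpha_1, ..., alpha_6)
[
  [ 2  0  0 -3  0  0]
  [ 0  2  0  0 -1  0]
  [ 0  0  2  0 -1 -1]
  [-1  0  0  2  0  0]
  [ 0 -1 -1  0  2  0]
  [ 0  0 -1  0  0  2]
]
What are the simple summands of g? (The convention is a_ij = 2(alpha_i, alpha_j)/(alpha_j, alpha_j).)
The diagram associated to this matrix has two connected components: the simple roots {alpha_2, alpha_3, alpha_5, alpha_6} form a chain of 4 nodes with single edges (A_4), and {alpha_1, alpha_4} form two nodes joined by a triple edge (G_2). A semisimple Lie algebra decomposes uniquely as the direct sum of simple ideals, one per connected component of its Dynkin diagram, so g ≅ A_4 ⊕ G_2 (dimension 24 + 14 = 38).

A_4 + G_2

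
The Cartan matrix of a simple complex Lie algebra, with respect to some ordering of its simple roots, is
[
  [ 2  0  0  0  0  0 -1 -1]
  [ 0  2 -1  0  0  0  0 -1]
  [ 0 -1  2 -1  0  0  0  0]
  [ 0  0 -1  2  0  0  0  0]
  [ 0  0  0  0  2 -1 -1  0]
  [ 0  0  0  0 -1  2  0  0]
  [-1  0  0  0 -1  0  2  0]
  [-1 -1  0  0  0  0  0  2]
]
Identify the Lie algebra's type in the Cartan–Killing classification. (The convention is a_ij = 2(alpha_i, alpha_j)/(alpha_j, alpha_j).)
The matrix has rank 8 with 2's on the diagonal. Reading the off-diagonal entries as Dynkin edges (a single edge where a_ij = a_ji = -1; a double or triple edge where a_ij * a_ji = 2 or 3), the diagram is a chain of 8 nodes with single edges (A_8). One simple-root ordering that puts it in standard form is (alpha_4, alpha_3, alpha_2, alpha_8, alpha_1, alpha_7, alpha_5, alpha_6). So the algebra is type A_8, i.e. sl(9).

A_8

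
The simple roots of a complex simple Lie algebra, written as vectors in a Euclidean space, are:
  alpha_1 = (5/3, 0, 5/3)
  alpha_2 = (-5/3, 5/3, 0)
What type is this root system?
A_2 (sl(3))

Compute the Cartan integers a_ij = 2(alpha_i, alpha_j)/(alpha_j, alpha_j); the resulting 2x2 Cartan matrix is
[[2, -1], [-1, 2]].
All simple roots have the same length, so the diagram is simply laced. The associated Dynkin diagram is a chain of 2 nodes with single edges (A_2), so the type is A_2 (the algebra sl(3)).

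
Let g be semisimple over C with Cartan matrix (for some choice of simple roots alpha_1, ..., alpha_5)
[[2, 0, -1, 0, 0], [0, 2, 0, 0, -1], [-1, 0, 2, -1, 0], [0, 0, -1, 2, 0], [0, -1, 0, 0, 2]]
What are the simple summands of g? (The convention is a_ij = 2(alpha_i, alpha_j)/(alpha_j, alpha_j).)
The diagram associated to this matrix has two connected components: the simple roots {alpha_2, alpha_5} form a chain of 2 nodes with single edges (A_2), and {alpha_1, alpha_3, alpha_4} form a chain of 3 nodes with single edges (A_3). A semisimple Lie algebra decomposes uniquely as the direct sum of simple ideals, one per connected component of its Dynkin diagram, so g ≅ A_2 ⊕ A_3 (dimension 8 + 15 = 23).

type A_2 + type A_3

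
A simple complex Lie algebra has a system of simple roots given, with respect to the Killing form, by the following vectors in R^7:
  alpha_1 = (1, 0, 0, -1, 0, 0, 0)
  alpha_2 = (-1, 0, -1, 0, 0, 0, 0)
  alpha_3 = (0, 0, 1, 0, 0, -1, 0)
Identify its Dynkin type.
Compute the Cartan integers a_ij = 2(alpha_i, alpha_j)/(alpha_j, alpha_j); the resulting 3x3 Cartan matrix is
[[2, -1, 0], [-1, 2, -1], [0, -1, 2]].
All simple roots have the same length, so the diagram is simply laced. The associated Dynkin diagram is a chain of 3 nodes with single edges (A_3), so the type is A_3 (the algebra sl(4)).

A_3 (sl(4))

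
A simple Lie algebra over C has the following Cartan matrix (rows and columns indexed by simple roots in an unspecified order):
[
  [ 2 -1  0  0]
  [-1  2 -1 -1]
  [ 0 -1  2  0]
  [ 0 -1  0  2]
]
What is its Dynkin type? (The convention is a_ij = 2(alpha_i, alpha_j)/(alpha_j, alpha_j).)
The matrix has rank 4 with 2's on the diagonal. Reading the off-diagonal entries as Dynkin edges (a single edge where a_ij = a_ji = -1; a double or triple edge where a_ij * a_ji = 2 or 3), the diagram is a chain of 2 nodes with a fork of two nodes at one end (D_4). One simple-root ordering that puts it in standard form is (alpha_1, alpha_2, alpha_4, alpha_3). So the algebra is type D_4, i.e. so(8).

type D_4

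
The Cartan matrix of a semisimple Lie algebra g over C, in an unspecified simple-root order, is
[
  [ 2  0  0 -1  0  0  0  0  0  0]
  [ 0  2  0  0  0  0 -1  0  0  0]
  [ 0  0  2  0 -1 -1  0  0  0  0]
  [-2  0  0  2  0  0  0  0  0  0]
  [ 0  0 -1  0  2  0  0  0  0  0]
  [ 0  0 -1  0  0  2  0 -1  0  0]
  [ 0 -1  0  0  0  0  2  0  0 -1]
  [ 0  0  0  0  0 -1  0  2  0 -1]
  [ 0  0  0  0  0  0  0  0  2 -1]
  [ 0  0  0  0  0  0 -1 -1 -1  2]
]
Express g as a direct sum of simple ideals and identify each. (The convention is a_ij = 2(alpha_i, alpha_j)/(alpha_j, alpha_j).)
B2 + E8

The diagram associated to this matrix has two connected components: the simple roots {alpha_1, alpha_4} form a chain of 2 nodes with a double edge at one end; the terminal node there is the unique short simple root (B_2), and {alpha_2, alpha_3, alpha_5, alpha_6, alpha_7, alpha_8, alpha_9, alpha_10} form a chain of 7 nodes with one extra node attached to the third node from one end (E_8). A semisimple Lie algebra decomposes uniquely as the direct sum of simple ideals, one per connected component of its Dynkin diagram, so g ≅ B_2 ⊕ E_8 (dimension 10 + 248 = 258).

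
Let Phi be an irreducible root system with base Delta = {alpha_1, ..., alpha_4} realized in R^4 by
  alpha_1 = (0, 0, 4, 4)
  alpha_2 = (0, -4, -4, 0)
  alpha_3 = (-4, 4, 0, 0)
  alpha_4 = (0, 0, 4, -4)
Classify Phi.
D_4 (so(8))

Compute the Cartan integers a_ij = 2(alpha_i, alpha_j)/(alpha_j, alpha_j); the resulting 4x4 Cartan matrix is
[[2, -1, 0, 0], [-1, 2, -1, -1], [0, -1, 2, 0], [0, -1, 0, 2]].
All simple roots have the same length, so the diagram is simply laced. The associated Dynkin diagram is a chain of 2 nodes with a fork of two nodes at one end (D_4), so the type is D_4 (the algebra so(8)).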